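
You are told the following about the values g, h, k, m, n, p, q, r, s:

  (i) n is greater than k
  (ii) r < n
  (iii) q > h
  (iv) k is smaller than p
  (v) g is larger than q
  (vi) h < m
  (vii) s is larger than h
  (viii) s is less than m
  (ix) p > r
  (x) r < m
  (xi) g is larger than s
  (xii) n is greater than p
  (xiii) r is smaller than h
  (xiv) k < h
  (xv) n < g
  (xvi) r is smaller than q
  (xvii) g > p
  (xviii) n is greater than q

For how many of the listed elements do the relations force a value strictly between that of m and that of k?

2

The relations place k below m. An element lies strictly between them when it is forced above k and also forced below m.
Above k: {h, p, s, q, n, g}. Below m: {r, h, s}.
Intersection: {h, s} — 2.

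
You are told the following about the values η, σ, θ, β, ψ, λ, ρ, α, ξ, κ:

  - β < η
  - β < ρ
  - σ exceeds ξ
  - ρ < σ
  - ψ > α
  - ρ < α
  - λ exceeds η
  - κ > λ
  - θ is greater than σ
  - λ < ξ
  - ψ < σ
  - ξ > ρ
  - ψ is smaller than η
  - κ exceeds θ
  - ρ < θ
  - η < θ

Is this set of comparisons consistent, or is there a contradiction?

consistent

The single ordering β < ρ < α < ψ < η < λ < ξ < σ < θ < κ satisfies every listed relation, so no contradiction arises.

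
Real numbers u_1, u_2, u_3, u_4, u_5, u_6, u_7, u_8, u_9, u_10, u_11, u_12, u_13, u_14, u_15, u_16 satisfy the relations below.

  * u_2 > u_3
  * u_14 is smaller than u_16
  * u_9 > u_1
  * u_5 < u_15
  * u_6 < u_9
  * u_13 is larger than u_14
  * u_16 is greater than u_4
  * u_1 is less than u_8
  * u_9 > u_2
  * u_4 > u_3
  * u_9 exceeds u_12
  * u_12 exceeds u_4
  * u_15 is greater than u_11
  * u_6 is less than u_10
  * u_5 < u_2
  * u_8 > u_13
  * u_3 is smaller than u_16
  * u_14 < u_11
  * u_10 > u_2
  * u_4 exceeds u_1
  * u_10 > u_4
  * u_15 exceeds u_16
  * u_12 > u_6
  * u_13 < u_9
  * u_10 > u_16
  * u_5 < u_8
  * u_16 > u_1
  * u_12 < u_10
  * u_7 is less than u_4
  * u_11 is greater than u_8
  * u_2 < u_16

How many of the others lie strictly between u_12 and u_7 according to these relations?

Chaining upward from u_7 reaches: u_4, u_16, u_15, u_9, u_10.
Chaining downward from u_12 reaches: u_1, u_3, u_6, u_4.
Strictly between u_7 and u_12 are those in both lists: u_4 — 1 element.

1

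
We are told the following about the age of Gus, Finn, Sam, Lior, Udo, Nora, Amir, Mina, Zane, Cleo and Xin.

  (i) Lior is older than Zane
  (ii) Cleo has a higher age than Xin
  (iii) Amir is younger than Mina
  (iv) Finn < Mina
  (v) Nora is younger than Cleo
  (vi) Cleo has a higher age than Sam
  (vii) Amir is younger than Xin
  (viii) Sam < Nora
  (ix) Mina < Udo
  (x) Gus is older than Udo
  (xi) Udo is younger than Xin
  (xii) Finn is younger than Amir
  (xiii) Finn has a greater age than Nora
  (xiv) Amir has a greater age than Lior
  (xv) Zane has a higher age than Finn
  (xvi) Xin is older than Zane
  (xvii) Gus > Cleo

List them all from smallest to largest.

Nothing is placed below Sam, so it is least; from there Sam < Nora; Nora < Finn; Finn < Zane; Zane < Lior; Lior < Amir; Amir < Mina; Mina < Udo; Udo < Xin; Xin < Cleo; Cleo < Gus, each given directly.

Sam < Nora < Finn < Zane < Lior < Amir < Mina < Udo < Xin < Cleo < Gus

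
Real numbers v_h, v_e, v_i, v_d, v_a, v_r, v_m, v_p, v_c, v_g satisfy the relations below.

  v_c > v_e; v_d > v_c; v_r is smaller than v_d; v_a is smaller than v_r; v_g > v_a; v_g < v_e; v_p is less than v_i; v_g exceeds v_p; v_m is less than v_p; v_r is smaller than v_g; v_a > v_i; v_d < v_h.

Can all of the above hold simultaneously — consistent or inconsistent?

consistent

The single ordering v_m < v_p < v_i < v_a < v_r < v_g < v_e < v_c < v_d < v_h satisfies every listed relation, so no contradiction arises.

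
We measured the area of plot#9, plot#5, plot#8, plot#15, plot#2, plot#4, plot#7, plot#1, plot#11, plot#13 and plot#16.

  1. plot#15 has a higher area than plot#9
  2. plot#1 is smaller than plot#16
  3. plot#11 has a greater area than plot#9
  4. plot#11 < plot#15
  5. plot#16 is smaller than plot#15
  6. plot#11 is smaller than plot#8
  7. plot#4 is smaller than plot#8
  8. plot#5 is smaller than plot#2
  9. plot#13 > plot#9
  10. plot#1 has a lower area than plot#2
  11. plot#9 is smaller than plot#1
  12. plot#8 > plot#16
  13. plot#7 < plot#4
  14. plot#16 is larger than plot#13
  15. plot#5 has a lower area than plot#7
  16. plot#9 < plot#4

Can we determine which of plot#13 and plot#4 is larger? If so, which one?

undetermined

Following every chain through plot#13: above plot#13 we get plot#16, plot#15, plot#8; below plot#13 we get plot#9.
plot#4 is not reached, and no chain runs the other way from plot#4 to plot#13.
So the given relations leave the order of plot#13 and plot#4 undetermined.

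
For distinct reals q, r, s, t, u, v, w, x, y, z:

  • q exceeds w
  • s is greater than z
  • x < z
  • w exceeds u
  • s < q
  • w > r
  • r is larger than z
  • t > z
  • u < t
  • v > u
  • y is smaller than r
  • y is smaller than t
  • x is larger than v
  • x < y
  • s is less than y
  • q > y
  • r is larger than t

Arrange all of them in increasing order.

u < v < x < z < s < y < t < r < w < q

Nothing is placed below u, so it is least; from there u < v; v < x; x < z; z < s; s < y; y < t; t < r; r < w; w < q, each given directly.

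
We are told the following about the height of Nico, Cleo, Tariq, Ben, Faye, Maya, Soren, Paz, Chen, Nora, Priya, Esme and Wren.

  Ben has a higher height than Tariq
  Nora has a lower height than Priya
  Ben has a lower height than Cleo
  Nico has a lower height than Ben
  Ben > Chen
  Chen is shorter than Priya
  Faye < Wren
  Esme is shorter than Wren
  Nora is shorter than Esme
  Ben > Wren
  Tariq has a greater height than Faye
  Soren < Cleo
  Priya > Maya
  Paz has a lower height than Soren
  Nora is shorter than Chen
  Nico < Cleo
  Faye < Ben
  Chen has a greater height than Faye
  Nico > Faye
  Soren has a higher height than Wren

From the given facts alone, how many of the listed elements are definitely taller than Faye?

The elements the relations force above Faye are Wren, Tariq, Chen, Priya, Nico, Soren, Ben, Cleo — no chain reaches any other.
That is 8.

8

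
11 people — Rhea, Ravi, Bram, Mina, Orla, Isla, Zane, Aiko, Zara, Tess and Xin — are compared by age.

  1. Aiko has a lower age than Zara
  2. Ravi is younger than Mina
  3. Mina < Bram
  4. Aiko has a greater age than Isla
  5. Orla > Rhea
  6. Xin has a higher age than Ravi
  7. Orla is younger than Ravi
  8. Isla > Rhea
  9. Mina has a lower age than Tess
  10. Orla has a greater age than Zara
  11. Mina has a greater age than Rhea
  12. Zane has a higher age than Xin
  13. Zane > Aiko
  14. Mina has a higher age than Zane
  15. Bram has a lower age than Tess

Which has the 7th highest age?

Chaining the given pairs: Rhea < Isla < Aiko < Zara < Orla < Ravi < Xin < Zane < Mina < Bram < Tess.
Counting 7 from the largest end gives Orla.

Orla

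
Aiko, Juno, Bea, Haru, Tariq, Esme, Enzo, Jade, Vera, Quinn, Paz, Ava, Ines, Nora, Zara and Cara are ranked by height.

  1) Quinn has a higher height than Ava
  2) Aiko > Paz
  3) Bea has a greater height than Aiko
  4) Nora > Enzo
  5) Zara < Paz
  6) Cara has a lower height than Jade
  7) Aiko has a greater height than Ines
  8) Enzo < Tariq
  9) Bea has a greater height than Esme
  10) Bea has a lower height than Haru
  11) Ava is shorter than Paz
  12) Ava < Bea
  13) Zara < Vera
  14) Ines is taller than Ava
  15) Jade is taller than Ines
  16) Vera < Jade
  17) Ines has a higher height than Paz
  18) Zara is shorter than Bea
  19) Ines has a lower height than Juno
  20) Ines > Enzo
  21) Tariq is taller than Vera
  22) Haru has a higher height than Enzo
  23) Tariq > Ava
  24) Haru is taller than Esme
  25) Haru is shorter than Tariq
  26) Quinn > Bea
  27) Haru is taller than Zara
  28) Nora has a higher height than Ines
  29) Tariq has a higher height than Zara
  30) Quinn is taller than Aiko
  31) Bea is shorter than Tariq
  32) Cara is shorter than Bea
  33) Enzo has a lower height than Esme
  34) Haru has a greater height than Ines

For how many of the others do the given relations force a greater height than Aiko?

Directly above Aiko: Bea, Quinn.
One step further: Haru, Tariq (4 so far).
No other element is forced above Aiko by the given relations, so the count is 4.

4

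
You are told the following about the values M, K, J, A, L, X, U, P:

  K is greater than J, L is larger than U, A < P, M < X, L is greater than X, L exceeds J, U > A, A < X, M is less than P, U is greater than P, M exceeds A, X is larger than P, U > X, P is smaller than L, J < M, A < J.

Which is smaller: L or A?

A

Chaining the given relations: A < J < M < X < U < L.
So A < L; A is the smaller of the two.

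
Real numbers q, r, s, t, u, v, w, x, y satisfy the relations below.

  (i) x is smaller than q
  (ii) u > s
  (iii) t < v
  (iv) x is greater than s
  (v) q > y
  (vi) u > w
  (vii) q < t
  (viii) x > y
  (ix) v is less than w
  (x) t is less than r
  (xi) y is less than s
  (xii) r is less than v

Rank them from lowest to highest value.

y < s < x < q < t < r < v < w < u

Nothing is placed below y, so it is least; from there y < s; s < x; x < q; q < t; t < r; r < v; v < w; w < u, each given directly.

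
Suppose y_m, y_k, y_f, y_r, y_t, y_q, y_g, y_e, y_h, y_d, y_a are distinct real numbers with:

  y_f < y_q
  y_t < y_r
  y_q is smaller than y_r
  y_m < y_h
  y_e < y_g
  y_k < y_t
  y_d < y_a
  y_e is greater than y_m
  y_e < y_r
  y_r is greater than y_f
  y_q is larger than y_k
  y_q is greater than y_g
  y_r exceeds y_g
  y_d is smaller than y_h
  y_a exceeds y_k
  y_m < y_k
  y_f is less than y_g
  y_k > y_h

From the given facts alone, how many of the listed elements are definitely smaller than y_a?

Directly below y_a: y_d, y_k.
One step further: y_m, y_h (4 so far).
No other element is forced below y_a by the given relations, so the count is 4.

4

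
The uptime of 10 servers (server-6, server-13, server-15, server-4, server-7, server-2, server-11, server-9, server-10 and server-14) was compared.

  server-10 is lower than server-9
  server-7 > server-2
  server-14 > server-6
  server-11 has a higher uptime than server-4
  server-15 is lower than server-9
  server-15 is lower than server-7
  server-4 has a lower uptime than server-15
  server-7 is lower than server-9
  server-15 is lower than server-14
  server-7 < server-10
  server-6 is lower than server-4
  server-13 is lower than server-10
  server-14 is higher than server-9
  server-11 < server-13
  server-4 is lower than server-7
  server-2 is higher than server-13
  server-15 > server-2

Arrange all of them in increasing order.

Each adjacent pair is fixed by a given relation: server-6 < server-4; server-4 < server-11; server-11 < server-13; server-13 < server-2; server-2 < server-15; server-15 < server-7; server-7 < server-10; server-10 < server-9; server-9 < server-14. Chaining them end to end gives the full order.

server-6 < server-4 < server-11 < server-13 < server-2 < server-15 < server-7 < server-10 < server-9 < server-14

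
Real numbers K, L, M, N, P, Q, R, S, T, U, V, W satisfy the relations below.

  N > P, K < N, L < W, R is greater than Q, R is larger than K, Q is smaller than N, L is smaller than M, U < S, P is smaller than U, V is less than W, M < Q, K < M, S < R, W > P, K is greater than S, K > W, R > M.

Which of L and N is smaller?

L

L < W and W < K give L < K.
Then K < M extends the chain to M.
With M < Q: L < W < K < M < Q.
With Q < N: L < W < K < M < Q < N.
So L < N; L is the smaller of the two.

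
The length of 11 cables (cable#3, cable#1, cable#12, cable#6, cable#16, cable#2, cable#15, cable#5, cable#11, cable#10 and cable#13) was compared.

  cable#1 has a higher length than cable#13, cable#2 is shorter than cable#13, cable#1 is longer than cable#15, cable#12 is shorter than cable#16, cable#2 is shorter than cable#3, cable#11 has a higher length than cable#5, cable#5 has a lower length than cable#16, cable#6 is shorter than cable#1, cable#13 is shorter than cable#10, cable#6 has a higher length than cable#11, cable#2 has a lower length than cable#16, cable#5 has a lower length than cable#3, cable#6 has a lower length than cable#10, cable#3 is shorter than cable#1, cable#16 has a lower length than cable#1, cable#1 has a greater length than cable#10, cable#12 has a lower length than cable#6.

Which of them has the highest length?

cable#12 is not greatest since cable#12 < cable#6; cable#2 is not greatest since cable#2 < cable#16; cable#5 is not greatest since cable#5 < cable#3; cable#13 is not greatest since cable#13 < cable#1; cable#3 is not greatest since cable#3 < cable#1; cable#16 is not greatest since cable#16 < cable#1; cable#11 is not greatest since cable#11 < cable#6; cable#6 is not greatest since cable#6 < cable#1; cable#15 is not greatest since cable#15 < cable#1; cable#10 is not greatest since cable#10 < cable#1.
Only cable#1 has nothing above it, so cable#1 is the highest length.

cable#1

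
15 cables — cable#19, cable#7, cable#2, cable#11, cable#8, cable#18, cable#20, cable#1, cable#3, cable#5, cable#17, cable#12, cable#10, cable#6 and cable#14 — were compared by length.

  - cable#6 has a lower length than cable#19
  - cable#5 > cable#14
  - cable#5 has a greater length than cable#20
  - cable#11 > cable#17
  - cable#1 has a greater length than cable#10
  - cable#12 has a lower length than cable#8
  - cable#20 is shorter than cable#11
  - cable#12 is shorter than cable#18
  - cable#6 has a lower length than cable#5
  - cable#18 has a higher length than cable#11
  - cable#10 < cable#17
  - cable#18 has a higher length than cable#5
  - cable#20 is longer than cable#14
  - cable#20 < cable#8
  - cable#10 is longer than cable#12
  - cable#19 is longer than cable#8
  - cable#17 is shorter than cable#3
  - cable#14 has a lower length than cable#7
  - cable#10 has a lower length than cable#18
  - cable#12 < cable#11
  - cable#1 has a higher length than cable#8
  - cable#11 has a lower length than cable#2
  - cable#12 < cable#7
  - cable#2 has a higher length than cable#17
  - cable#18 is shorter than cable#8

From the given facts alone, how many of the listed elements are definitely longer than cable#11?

From cable#11 the given relations immediately reach cable#2, cable#18.
From those, cable#8 — 3 in total.
From those, cable#19, cable#1 — 5 in total.
Nothing else is reachable above cable#11; 5 in all.

5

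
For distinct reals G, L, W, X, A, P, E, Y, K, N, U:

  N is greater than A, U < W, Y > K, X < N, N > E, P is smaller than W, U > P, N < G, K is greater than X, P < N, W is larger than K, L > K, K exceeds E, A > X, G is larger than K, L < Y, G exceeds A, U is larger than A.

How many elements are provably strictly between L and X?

The relations place X below L. An element lies strictly between them when it is forced above X and also forced below L.
Above X: {A, K, U, N, W, G, Y}. Below L: {E, K}.
Intersection: {K} — 1.

1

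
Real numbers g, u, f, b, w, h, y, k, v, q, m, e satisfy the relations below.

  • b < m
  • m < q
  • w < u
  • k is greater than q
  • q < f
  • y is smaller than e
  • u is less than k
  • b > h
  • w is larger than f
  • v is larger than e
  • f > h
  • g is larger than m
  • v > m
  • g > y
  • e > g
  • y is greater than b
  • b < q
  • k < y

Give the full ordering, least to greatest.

The consecutive links are each given: h < b; b < m; m < q; q < f; f < w; w < u; u < k; k < y; y < g; g < e; e < v.

h < b < m < q < f < w < u < k < y < g < e < v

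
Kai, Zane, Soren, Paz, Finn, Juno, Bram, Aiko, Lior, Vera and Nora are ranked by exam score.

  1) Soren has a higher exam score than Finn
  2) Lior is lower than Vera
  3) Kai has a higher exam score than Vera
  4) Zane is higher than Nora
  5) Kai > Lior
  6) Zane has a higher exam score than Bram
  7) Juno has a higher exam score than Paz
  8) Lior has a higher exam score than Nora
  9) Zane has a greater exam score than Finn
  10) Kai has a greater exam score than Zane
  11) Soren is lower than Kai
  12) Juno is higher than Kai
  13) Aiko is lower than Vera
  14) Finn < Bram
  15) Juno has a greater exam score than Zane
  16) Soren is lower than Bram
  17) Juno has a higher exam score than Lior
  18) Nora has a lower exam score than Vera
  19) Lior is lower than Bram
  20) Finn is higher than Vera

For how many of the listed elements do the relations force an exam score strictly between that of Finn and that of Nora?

The relations place Nora below Finn. An element lies strictly between them when it is forced above Nora and also forced below Finn.
Above Nora: {Lior, Vera, Soren, Bram, Zane, Kai, Juno}. Below Finn: {Aiko, Lior, Vera}.
Intersection: {Lior, Vera} — 2.

2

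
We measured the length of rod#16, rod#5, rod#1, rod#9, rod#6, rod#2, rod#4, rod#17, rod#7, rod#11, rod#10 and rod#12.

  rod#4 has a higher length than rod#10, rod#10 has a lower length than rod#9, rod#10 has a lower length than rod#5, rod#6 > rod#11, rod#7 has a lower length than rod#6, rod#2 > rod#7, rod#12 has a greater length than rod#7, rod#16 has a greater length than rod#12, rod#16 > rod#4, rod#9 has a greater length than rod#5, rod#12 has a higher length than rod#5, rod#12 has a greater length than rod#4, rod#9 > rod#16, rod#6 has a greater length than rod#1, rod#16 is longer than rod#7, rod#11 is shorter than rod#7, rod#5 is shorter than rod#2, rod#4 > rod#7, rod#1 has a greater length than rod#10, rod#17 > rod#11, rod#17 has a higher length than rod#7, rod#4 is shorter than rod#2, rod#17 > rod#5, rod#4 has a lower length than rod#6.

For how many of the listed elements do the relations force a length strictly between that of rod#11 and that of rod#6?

The relations place rod#11 below rod#6. An element lies strictly between them when it is forced above rod#11 and also forced below rod#6.
Above rod#11: {rod#7, rod#4, rod#12, rod#2, rod#17, rod#16, rod#9}. Below rod#6: {rod#10, rod#7, rod#4, rod#1}.
Intersection: {rod#7, rod#4} — 2.

2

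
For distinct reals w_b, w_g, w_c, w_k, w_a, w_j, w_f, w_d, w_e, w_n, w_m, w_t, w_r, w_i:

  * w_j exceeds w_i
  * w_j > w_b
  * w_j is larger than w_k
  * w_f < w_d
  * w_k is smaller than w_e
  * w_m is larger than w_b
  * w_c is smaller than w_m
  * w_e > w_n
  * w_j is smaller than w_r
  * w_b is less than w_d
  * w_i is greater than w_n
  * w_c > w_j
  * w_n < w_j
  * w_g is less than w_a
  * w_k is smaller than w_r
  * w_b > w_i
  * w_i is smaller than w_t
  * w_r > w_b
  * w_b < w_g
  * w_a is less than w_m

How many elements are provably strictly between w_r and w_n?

Chaining upward from w_n reaches: w_i, w_b, w_j, w_d, w_c, w_e, w_t, w_g, w_a, w_m.
Chaining downward from w_r reaches: w_i, w_k, w_b, w_j.
Strictly between w_n and w_r are those in both lists: w_i, w_b, w_j — 3 elements.

3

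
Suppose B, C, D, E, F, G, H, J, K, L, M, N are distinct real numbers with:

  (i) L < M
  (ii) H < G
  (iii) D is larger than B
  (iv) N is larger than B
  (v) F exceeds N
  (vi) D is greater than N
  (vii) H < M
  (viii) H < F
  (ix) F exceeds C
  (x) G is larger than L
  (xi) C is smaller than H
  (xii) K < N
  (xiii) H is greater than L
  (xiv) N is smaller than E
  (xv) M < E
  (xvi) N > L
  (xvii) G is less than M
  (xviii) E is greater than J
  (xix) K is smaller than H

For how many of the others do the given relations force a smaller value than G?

4

The elements the relations force below G are L, K, C, H — no chain reaches any other.
That is 4.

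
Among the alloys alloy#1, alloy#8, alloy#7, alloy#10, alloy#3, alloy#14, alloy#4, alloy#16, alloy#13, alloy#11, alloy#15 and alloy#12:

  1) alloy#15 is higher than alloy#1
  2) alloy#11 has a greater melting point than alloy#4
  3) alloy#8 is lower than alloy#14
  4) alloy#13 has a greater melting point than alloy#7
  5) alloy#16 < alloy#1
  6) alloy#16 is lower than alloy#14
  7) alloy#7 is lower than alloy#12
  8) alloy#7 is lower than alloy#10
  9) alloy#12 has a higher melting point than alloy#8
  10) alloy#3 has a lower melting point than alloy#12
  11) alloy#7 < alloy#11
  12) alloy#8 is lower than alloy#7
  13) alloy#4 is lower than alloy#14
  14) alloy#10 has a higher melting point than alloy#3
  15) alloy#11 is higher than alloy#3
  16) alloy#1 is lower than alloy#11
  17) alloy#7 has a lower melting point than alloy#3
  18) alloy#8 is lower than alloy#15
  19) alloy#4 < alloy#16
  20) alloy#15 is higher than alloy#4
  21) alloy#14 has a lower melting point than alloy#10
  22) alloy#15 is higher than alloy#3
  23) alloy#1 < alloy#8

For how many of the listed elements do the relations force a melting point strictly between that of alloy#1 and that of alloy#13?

2

Chaining upward from alloy#1 reaches: alloy#8, alloy#7, alloy#14, alloy#3, alloy#11, alloy#12, alloy#15, alloy#10.
Chaining downward from alloy#13 reaches: alloy#4, alloy#16, alloy#8, alloy#7.
Strictly between alloy#1 and alloy#13 are those in both lists: alloy#8, alloy#7 — 2 elements.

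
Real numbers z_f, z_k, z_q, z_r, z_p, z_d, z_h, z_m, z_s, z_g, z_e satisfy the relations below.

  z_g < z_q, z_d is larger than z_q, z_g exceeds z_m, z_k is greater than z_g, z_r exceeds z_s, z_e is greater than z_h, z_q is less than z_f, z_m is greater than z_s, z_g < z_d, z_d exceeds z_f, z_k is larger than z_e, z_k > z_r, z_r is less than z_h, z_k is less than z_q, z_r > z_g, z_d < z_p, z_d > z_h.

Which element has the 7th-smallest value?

z_k

The consecutive relations fix a unique order: z_s < z_m < z_g < z_r < z_h < z_e < z_k < z_q < z_f < z_d < z_p.
The 7th smallest is z_k.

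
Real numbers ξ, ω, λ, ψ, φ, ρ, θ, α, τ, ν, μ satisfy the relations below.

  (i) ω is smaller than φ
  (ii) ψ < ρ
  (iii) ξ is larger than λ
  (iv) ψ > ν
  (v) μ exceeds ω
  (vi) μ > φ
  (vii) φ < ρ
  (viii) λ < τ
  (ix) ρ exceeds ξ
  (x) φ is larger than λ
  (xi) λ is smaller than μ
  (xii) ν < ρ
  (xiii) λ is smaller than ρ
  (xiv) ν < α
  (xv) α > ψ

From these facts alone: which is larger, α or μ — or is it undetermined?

Following every chain through μ: below μ we get ω, λ, φ.
α is not reached, and no chain runs the other way from α to μ.
So the given relations leave the order of μ and α undetermined.

undetermined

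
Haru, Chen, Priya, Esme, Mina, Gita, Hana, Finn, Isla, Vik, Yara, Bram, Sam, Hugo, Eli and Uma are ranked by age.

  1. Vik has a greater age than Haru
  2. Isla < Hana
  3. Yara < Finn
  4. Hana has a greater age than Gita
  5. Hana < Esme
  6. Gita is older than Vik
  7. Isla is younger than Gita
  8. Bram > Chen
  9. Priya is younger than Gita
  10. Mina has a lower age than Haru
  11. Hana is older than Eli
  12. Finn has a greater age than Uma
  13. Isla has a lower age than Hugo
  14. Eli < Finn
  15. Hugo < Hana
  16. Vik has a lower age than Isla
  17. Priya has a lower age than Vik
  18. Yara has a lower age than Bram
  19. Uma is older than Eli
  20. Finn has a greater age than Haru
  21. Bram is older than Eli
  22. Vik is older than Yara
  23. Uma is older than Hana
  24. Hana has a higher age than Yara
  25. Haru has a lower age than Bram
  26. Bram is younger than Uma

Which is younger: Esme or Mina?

Mina < Haru and Haru < Vik give Mina < Vik.
With Vik < Isla: Mina < Haru < Vik < Isla.
With Isla < Gita: Mina < Haru < Vik < Isla < Gita.
Then Gita < Hana extends the chain to Hana.
With Hana < Esme: Mina < Haru < Vik < Isla < Gita < Hana < Esme.
So Mina < Esme; Mina is the younger of the two.

Mina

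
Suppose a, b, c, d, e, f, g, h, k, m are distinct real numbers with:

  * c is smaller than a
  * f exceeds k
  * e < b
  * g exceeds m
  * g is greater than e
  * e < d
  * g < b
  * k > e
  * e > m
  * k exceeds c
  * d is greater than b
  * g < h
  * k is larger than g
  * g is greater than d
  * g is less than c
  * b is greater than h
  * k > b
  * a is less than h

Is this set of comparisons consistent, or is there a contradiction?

inconsistent

Chaining the given relations yields d < g < c < a < h < b, so d < b. But one relation states b < d. These cannot both hold.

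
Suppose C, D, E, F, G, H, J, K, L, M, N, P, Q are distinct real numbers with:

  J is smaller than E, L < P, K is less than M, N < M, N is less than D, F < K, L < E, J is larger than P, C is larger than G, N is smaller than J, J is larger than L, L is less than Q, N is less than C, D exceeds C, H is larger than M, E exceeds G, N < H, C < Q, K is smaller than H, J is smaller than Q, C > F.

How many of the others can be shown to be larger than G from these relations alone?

4

The elements the relations force above G are C, D, Q, E — no chain reaches any other.
That is 4.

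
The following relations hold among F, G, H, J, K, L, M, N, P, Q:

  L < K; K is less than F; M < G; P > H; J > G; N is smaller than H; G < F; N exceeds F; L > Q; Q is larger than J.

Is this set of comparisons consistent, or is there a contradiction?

consistent

Every relation is compatible with M < G < J < Q < L < K < F < N < H < P; the set is consistent.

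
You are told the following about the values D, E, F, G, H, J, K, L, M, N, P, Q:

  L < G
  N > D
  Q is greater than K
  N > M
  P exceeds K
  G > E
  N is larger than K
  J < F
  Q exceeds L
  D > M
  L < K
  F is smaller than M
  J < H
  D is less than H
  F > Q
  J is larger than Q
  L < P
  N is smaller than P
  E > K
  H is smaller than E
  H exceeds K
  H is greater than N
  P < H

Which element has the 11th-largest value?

Piecing the relations together gives one ordering: L < K < Q < J < F < M < D < N < P < H < E < G.
The 11th largest is K.

K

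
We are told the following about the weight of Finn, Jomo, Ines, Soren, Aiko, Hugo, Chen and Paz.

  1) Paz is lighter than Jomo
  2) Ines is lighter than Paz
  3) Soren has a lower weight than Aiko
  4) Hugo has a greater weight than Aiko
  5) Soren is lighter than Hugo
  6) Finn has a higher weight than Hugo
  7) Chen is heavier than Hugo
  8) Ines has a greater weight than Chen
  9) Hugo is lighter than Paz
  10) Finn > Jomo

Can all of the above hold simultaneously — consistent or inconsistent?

The single ordering Soren < Aiko < Hugo < Chen < Ines < Paz < Jomo < Finn satisfies every listed relation, so no contradiction arises.

consistent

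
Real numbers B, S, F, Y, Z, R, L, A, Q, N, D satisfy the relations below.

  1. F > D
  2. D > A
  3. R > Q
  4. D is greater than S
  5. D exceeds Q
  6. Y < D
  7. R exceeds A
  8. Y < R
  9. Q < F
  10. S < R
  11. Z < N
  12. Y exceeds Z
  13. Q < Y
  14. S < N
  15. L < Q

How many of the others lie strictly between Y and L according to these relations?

The relations place L below Y. An element lies strictly between them when it is forced above L and also forced below Y.
Above L: {Q, R, D, F}. Below Y: {Z, Q}.
Intersection: {Q} — 1.

1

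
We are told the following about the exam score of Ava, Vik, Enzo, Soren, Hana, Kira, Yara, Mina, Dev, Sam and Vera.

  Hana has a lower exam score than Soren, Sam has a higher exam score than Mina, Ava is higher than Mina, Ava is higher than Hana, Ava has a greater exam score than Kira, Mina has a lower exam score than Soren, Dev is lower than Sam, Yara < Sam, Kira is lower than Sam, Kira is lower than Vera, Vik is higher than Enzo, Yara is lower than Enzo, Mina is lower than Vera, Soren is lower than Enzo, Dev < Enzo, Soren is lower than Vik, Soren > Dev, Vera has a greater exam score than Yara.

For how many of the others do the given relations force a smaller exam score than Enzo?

The elements the relations force below Enzo are Hana, Mina, Dev, Yara, Soren — no chain reaches any other.
That is 5.

5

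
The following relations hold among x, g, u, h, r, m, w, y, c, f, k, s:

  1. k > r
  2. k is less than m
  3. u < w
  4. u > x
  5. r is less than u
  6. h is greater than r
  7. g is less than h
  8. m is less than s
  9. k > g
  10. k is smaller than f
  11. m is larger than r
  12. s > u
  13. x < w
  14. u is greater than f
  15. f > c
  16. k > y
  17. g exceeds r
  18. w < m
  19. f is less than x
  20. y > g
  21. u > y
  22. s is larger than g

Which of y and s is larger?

s

Chaining the given relations: y < k < f < x < u < w < m < s.
So y < s; s is the larger of the two.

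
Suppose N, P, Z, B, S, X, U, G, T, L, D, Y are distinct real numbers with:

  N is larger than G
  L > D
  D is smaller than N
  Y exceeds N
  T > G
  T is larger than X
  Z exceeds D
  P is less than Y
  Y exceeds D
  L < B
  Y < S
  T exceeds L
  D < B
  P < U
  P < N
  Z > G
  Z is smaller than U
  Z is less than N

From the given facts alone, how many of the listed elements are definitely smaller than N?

Directly below N: D, G, Z, P.
No other element is forced below N by the given relations, so the count is 4.

4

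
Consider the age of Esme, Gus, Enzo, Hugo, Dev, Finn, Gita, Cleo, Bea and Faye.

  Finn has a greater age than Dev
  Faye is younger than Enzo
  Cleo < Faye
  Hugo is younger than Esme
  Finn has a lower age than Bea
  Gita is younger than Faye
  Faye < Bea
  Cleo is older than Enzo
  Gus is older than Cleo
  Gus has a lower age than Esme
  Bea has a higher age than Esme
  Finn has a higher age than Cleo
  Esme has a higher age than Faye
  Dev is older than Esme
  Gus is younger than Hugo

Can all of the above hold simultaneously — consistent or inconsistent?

inconsistent

Chaining the given relations yields Faye < Enzo < Cleo, so Faye < Cleo. But one relation states Cleo < Faye. These cannot both hold.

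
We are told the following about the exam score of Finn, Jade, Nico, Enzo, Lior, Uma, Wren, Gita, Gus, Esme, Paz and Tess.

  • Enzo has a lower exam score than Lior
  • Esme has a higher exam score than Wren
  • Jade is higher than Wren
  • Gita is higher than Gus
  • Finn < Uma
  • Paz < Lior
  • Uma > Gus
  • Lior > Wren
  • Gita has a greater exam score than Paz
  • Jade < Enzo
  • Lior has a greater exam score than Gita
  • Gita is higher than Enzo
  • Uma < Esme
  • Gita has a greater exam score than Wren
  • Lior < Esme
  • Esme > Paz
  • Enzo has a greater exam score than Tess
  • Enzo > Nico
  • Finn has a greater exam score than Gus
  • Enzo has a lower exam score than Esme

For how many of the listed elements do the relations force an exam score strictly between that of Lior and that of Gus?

1

Chaining upward from Gus reaches: Finn, Uma, Gita, Esme.
Chaining downward from Lior reaches: Wren, Jade, Paz, Nico, Tess, Enzo, Gita.
Strictly between Gus and Lior are those in both lists: Gita — 1 element.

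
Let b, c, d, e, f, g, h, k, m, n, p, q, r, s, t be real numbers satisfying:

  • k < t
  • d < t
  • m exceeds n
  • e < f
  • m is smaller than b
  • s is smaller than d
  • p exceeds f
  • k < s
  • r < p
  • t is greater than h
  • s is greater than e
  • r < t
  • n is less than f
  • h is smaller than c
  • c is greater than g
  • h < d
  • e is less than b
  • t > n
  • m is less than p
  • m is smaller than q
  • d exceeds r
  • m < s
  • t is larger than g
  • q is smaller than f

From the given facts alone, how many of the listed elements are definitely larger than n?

From n the given relations immediately reach m, f, t.
From those, q, s, p, b — 7 in total.
From those, d — 8 in total.
No other element is forced above n by the given relations, so the count is 8.

8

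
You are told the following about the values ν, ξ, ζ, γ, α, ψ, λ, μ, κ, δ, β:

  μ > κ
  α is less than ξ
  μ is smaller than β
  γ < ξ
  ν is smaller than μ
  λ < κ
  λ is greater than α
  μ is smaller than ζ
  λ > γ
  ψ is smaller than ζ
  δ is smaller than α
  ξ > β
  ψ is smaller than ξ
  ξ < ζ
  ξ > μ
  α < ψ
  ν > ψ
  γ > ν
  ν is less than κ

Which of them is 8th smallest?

μ

Chaining the given pairs: δ < α < ψ < ν < γ < λ < κ < μ < β < ξ < ζ.
Counting 8 from the smallest end gives μ.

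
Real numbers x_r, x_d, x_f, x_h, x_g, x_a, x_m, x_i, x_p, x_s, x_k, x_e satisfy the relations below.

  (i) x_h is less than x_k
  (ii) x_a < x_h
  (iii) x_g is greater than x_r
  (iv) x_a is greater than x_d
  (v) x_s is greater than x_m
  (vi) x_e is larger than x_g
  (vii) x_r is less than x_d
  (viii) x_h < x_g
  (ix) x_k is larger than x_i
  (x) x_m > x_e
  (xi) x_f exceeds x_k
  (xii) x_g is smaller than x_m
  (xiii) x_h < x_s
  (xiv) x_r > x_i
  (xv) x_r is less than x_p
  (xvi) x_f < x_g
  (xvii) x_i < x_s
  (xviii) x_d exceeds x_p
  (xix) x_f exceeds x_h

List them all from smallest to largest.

Nothing is placed below x_i, so it is least; from there x_i < x_r; x_r < x_p; x_p < x_d; x_d < x_a; x_a < x_h; x_h < x_k; x_k < x_f; x_f < x_g; x_g < x_e; x_e < x_m; x_m < x_s, each given directly.

x_i < x_r < x_p < x_d < x_a < x_h < x_k < x_f < x_g < x_e < x_m < x_s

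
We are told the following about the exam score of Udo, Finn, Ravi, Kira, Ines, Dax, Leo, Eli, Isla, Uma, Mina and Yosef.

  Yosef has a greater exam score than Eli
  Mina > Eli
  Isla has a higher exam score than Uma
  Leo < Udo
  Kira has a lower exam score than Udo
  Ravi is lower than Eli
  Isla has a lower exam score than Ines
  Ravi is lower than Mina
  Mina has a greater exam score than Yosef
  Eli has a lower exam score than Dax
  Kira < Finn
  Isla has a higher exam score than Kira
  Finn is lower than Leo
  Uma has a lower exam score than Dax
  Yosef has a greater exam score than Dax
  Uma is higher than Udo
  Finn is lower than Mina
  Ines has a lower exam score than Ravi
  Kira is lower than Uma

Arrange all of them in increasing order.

Each adjacent pair is fixed by a given relation: Kira < Finn; Finn < Leo; Leo < Udo; Udo < Uma; Uma < Isla; Isla < Ines; Ines < Ravi; Ravi < Eli; Eli < Dax; Dax < Yosef; Yosef < Mina. Chaining them end to end gives the full order.

Kira < Finn < Leo < Udo < Uma < Isla < Ines < Ravi < Eli < Dax < Yosef < Mina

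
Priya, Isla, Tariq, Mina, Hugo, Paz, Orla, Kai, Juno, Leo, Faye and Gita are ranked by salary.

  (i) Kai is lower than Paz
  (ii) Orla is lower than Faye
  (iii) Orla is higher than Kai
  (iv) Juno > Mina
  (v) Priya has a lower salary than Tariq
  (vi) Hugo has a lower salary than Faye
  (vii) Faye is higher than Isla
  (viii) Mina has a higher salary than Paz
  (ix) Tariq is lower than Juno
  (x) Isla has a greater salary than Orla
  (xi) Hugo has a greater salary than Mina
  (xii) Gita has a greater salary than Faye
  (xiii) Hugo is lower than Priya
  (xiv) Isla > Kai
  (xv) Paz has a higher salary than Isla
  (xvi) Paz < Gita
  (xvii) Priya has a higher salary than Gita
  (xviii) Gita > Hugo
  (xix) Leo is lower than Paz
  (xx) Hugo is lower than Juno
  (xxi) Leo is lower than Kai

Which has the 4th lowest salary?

Piecing the relations together gives one ordering: Leo < Kai < Orla < Isla < Paz < Mina < Hugo < Faye < Gita < Priya < Tariq < Juno.
The 4th smallest is Isla.

Isla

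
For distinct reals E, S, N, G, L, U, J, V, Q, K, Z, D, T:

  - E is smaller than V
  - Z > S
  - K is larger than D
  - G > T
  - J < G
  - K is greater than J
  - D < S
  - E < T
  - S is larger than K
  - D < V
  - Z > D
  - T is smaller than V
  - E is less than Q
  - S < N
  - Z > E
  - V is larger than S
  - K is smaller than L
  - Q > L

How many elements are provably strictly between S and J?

1

The relations place J below S. An element lies strictly between them when it is forced above J and also forced below S.
Above J: {K, G, L, V, Z, N, Q}. Below S: {D, K}.
Intersection: {K} — 1.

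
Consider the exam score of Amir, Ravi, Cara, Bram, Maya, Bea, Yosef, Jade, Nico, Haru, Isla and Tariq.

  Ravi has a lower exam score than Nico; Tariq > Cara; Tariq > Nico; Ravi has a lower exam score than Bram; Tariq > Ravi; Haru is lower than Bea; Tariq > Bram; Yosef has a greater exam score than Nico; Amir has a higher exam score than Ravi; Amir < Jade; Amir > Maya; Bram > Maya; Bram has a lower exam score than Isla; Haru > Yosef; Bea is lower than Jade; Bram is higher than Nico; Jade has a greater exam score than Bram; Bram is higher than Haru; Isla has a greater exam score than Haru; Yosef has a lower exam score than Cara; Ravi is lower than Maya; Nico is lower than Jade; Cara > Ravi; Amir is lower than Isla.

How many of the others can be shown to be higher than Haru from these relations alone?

5

Directly above Haru: Bea, Bram, Isla.
One step further: Jade, Tariq (5 so far).
Nothing else is reachable above Haru; 5 in all.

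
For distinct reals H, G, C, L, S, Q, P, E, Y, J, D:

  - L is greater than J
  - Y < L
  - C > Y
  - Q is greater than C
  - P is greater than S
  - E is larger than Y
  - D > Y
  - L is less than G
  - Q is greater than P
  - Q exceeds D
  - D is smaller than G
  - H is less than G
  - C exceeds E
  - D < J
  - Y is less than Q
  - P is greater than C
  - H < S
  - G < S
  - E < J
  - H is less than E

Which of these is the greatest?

Chaining downward from Q: directly below it, Y, D, C, P; then E, S; then H, G; then L; then J.
That covers every other element, and nothing is given above Q, so Q is the greatest.

Q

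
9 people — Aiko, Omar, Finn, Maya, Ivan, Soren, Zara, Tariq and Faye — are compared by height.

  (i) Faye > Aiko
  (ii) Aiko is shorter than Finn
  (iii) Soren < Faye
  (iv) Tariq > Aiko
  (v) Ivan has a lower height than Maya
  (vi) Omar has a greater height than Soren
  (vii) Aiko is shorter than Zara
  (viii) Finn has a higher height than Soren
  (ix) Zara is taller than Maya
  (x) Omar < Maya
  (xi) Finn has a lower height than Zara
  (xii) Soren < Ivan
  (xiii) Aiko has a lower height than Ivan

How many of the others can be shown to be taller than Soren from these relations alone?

From Soren the given relations immediately reach Faye, Omar, Ivan, Finn.
From those, Maya, Zara — 6 in total.
Nothing else is reachable above Soren; 6 in all.

6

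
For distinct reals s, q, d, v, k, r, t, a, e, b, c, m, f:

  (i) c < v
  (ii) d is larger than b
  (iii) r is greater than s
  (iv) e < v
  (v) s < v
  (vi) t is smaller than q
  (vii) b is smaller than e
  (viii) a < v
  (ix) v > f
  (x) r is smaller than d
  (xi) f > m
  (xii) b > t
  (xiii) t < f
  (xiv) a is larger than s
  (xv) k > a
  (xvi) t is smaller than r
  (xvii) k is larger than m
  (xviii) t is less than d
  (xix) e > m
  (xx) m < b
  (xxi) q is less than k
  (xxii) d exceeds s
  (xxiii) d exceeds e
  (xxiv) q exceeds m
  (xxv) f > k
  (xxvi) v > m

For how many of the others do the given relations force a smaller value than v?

Directly below v: m, s, e, a, c, f.
One step further: t, b, k (9 so far).
One step further: q (10 so far).
No other element is forced below v by the given relations, so the count is 10.

10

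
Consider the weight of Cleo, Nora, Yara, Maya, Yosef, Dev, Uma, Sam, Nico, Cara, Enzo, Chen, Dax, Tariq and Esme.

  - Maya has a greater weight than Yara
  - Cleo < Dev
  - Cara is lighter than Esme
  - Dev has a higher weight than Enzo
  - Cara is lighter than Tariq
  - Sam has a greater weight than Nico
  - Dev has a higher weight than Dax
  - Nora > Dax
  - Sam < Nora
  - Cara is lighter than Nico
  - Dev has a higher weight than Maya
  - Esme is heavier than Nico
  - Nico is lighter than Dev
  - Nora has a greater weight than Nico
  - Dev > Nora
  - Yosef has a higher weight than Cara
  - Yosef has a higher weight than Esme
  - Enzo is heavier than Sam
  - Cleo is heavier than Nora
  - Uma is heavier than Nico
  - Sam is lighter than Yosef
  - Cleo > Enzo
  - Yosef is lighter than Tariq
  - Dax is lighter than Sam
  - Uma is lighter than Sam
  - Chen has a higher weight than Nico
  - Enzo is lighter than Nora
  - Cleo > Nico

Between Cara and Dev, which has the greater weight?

Dev

Link the given pairs in sequence: Cara < Nico; Nico < Sam; Sam < Enzo; Enzo < Nora; Nora < Cleo; Cleo < Dev.
Chaining these gives Cara < Nico < Sam < Enzo < Nora < Cleo < Dev.
So Cara < Dev; Dev is the heavier of the two.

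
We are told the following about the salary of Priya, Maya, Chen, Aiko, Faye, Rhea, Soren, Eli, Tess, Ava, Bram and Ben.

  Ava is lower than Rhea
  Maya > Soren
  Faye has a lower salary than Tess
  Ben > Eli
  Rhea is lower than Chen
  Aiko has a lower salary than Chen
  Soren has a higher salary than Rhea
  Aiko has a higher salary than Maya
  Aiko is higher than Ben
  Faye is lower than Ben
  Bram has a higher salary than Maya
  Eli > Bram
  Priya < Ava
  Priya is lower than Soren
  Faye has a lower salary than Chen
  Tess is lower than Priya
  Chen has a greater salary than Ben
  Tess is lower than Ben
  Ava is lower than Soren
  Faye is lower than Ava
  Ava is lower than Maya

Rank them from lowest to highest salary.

Faye < Tess < Priya < Ava < Rhea < Soren < Maya < Bram < Eli < Ben < Aiko < Chen

The consecutive links are each given: Faye < Tess; Tess < Priya; Priya < Ava; Ava < Rhea; Rhea < Soren; Soren < Maya; Maya < Bram; Bram < Eli; Eli < Ben; Ben < Aiko; Aiko < Chen.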